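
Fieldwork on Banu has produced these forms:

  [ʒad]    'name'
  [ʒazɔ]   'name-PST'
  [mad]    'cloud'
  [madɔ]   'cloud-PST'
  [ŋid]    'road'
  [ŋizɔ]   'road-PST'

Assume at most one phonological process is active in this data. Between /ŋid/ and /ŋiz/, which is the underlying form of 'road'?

/ŋiz/

The root 'road' surfaces as [ŋid] and [ŋizɔ], with a stem-final [d] ~ [z] alternation.
But 'cloud' keeps [d] in both environments ([mad], [madɔ]), so there is no rule changing /d/ to [z] before the PST suffix.
The underlying segment must be /z/; voiced fricatives become stops word-finally, yielding [d] there.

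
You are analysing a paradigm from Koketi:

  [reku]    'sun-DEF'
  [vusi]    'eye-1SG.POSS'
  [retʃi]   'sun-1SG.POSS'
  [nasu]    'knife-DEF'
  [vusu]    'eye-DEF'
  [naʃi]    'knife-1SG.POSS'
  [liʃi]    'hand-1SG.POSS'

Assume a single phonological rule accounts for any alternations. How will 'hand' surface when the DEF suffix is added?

[lisu]

In [naʃi] and [nasu] the final segment of 'knife' alternates: [ʃ] ~ [s].
The stem 'eye' ([vusi], [vusu]) shows [s] unchanged in both environments, so [s] cannot be basic with [ʃ] derived before the 1SG.POSS suffix.
So /ʃ/ is underlying, and a rule of depalatalization — palato-alveolar /tʃ/ and /ʃ/ become [k] and [s] when no front vowel follows — gives [s].
The one attested form of 'hand', [liʃi], shows underlying /liʃ/. Applying the same rule when no front vowel follows gives [lisu].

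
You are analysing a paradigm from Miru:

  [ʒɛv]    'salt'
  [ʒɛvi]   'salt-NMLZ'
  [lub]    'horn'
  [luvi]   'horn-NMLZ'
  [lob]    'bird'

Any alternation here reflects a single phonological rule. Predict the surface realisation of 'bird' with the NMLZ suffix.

[lovi]

The stem for 'horn' ends in [b] in [lub] but [v] in [luvi].
The stem 'salt' ([ʒɛv], [ʒɛvi]) shows [v] unchanged in both environments, so [v] cannot be basic with [b] derived in isolation.
The underlying segment must be /b/; voiced stops become fricatives between vowels, yielding [v] there.
From [lob] the stem 'bird' is /lob/; between vowels this yields [lovi].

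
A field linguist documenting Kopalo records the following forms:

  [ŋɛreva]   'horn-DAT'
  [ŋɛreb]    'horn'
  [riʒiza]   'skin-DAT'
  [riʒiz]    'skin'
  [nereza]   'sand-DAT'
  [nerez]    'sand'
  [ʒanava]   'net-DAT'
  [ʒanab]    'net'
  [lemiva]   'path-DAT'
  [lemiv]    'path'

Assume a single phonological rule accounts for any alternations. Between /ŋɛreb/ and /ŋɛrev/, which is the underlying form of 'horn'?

'horn' shows [v] ~ [b] at the end of the stem ([ŋɛreva] vs [ŋɛreb]).
Compare 'path', with invariant [v] in [lemiva] and [lemiv]: an analysis with underlying /v/ and a rule producing [b] in isolation would wrongly predict alternation here too.
The underlying segment must be /b/; voiced stops become fricatives between vowels, yielding [v] there.

/ŋɛreb/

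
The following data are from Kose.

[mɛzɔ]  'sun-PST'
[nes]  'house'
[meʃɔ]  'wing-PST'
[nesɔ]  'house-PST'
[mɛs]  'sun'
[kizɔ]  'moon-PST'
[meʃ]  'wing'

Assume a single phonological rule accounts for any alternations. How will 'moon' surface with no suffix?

[kis]

The stem for 'sun' ends in [s] in [mɛs] but [z] in [mɛzɔ].
The stem 'house' ([nes], [nesɔ]) shows [s] unchanged in both environments, so [s] cannot be basic with [z] derived before the PST suffix.
Therefore /z/ is basic and [s] is derived by word-final obstruent devoicing (voiced obstruents become voiceless word-finally).
From [kizɔ] the stem 'moon' is /kiz/; word-finally this yields [kis].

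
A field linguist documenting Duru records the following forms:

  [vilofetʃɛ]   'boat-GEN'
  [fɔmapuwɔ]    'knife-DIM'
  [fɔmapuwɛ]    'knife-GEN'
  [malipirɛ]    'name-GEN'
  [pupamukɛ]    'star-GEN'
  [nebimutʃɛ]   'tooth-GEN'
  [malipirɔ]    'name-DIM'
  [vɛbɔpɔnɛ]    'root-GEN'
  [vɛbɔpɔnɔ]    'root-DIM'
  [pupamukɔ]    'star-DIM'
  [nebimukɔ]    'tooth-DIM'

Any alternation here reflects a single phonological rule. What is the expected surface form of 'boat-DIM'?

[vilofekɔ]

The stem for 'tooth' ends in [tʃ] in [nebimutʃɛ] but [k] in [nebimukɔ].
The stem 'star' ([pupamukɛ], [pupamukɔ]) shows [k] unchanged in both environments, so [k] cannot be basic with [tʃ] derived before the GEN suffix.
So /tʃ/ is underlying, and a rule of depalatalization — palato-alveolar /tʃ/ becomes [k] when no front vowel follows — gives [k].
From [vilofetʃɛ] the stem 'boat' is /vilofetʃ/; when no front vowel follows this yields [vilofekɔ].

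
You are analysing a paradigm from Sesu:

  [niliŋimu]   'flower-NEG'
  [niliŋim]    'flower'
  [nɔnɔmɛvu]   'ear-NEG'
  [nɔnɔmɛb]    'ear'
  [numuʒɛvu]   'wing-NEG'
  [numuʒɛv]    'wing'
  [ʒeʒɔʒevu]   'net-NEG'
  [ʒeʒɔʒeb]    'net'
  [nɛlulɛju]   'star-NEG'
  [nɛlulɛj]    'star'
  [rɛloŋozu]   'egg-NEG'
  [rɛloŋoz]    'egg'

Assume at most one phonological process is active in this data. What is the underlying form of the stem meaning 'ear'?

'ear' shows [v] ~ [b] at the end of the stem ([nɔnɔmɛvu] vs [nɔnɔmɛb]).
But 'wing' keeps [v] in both environments ([numuʒɛvu], [numuʒɛv]), so there is no rule changing /v/ to [b] in isolation.
So /b/ is underlying, and a rule of intervocalic spirantization — voiced stops become fricatives between vowels — gives [v].
Hence 'ear' is /nɔnɔmɛb/ underlyingly.

/nɔnɔmɛb/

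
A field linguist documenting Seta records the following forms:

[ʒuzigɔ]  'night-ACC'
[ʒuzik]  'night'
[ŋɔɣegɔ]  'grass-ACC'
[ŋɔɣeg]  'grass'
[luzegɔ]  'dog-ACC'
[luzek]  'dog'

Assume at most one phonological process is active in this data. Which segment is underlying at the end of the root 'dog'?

/k/

The root 'dog' surfaces as [luzegɔ] and [luzek], with a stem-final [g] ~ [k] alternation.
Compare 'grass', with invariant [g] in [ŋɔɣegɔ] and [ŋɔɣeg]: an analysis with underlying /g/ and a rule producing [k] in isolation would wrongly predict alternation here too.
So /k/ is underlying, and a rule of intervocalic voicing — voiceless stops become voiced between vowels — gives [g].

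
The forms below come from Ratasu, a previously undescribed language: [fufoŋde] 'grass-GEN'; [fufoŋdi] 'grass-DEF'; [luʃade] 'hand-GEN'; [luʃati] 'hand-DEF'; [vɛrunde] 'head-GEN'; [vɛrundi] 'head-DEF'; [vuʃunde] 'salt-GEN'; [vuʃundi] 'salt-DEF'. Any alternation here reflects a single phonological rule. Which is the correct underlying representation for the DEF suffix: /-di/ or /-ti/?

The DEF suffix surfaces as [-di] and [-ti], depending on the final segment of the stem.
The GEN suffix, which begins with [d], is invariant after every stem; so [d] is not altered by any rule here.
So the underlying form is /-ti/, and voiceless stops become voiced after a nasal.

/-ti/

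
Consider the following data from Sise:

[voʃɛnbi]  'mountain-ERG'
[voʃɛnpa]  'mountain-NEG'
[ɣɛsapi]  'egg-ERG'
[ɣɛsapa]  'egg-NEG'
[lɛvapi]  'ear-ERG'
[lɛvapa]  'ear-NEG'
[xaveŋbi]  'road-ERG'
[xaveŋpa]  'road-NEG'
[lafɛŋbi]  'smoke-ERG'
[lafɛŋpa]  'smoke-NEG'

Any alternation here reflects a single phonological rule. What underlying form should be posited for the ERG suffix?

The ERG morpheme has two allomorphs, [-bi] and [-pi].
By contrast the NEG suffix keeps its initial [p] throughout — that segment must be underlying.
So the underlying form is /-bi/, and voiced stops become voiceless after a vowel.

/-bi/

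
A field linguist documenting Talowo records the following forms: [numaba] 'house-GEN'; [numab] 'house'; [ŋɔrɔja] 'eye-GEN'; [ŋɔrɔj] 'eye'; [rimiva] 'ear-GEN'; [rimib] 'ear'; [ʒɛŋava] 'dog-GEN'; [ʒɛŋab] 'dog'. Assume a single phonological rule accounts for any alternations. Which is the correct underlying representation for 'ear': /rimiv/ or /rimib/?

The stem for 'ear' ends in [v] in [rimiva] but [b] in [rimib].
If /b/ were underlying and a rule turned it into [v] before the GEN suffix, 'house' would also alternate; but it has [b] in both [numaba] and [numab].
Therefore /v/ is basic and [b] is derived by word-final hardening (voiced fricatives become stops word-finally).

/rimiv/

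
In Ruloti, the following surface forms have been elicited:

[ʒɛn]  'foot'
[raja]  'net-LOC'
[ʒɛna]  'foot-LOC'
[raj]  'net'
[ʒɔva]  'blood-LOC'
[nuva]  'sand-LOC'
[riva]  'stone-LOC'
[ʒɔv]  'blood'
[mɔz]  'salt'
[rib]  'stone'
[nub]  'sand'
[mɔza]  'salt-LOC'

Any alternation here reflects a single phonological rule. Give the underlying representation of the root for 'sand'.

/nub/

The stem for 'sand' ends in [b] in [nub] but [v] in [nuva].
If /v/ were underlying and a rule turned it into [b] in isolation, 'blood' would also alternate; but it has [v] in both [ʒɔv] and [ʒɔva].
The underlying segment must be /b/; voiced stops become fricatives between vowels, yielding [v] there.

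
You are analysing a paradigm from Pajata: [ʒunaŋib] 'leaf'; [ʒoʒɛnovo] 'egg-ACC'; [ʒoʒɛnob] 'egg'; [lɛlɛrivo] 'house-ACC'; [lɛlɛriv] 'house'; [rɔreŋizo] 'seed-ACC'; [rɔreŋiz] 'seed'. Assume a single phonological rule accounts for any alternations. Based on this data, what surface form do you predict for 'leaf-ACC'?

[ʒunaŋivo]

'egg' shows [v] ~ [b] at the end of the stem ([ʒoʒɛnovo] vs [ʒoʒɛnob]).
If /v/ were underlying and a rule turned it into [b] in isolation, 'house' would also alternate; but it has [v] in both [lɛlɛrivo] and [lɛlɛriv].
So /b/ is underlying, and a rule of intervocalic spirantization — voiced stops become fricatives between vowels — gives [v].
The one attested form of 'leaf', [ʒunaŋib], shows underlying /ʒunaŋib/. Applying the same rule between vowels gives [ʒunaŋivo].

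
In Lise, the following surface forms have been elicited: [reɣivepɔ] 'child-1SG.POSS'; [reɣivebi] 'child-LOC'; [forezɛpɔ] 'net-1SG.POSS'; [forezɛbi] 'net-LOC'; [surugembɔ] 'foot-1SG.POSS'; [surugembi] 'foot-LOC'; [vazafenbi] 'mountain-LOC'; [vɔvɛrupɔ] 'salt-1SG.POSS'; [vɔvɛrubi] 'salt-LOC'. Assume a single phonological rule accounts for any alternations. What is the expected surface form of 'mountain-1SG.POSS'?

The 1SG.POSS suffix surfaces as [-bɔ] and [-pɔ], depending on the final segment of the stem.
The LOC suffix, which begins with [b], is invariant after every stem; so [b] is not altered by any rule here.
So the underlying form is /-pɔ/, and voiceless stops become voiced after a nasal.
After 'mountain', which ends in a nasal, the suffix surfaces as [-bɔ], giving [vazafenbɔ].

[vazafenbɔ]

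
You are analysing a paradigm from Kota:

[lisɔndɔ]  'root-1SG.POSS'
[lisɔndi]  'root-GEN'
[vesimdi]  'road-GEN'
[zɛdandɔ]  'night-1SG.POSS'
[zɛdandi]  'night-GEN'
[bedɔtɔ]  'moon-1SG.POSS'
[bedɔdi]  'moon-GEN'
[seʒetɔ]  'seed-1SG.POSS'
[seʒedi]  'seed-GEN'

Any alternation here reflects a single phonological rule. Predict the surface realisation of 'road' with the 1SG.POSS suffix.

The 1SG.POSS suffix surfaces as [-dɔ] and [-tɔ], depending on the final segment of the stem.
The GEN suffix, which begins with [d], is invariant after every stem; so [d] is not altered by any rule here.
So the underlying form is /-tɔ/, and voiceless stops become voiced after a nasal.
After 'road', which ends in a nasal, the suffix surfaces as [-dɔ], giving [vesimdɔ].

[vesimdɔ]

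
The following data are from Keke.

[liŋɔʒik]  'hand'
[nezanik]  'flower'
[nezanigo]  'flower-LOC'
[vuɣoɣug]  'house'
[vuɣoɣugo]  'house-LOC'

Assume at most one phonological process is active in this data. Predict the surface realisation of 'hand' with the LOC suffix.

'flower' shows [k] ~ [g] at the end of the stem ([nezanik] vs [nezanigo]).
If /g/ were underlying and a rule turned it into [k] in isolation, 'house' would also alternate; but it has [g] in both [vuɣoɣug] and [vuɣoɣugo].
So /k/ is underlying, and a rule of intervocalic voicing — voiceless stops become voiced between vowels — gives [g].
The one attested form of 'hand', [liŋɔʒik], shows underlying /liŋɔʒik/. Applying the same rule between vowels gives [liŋɔʒigo].

[liŋɔʒigo]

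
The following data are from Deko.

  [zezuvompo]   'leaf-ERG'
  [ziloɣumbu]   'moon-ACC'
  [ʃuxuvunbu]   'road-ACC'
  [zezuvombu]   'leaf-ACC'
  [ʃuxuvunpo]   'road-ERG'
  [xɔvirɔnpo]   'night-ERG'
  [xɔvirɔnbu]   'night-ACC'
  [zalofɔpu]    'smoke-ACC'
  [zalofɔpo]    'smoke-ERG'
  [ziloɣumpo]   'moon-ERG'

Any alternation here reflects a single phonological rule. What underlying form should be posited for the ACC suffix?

The ACC morpheme has two allomorphs, [-bu] and [-pu].
By contrast the ERG suffix keeps its initial [p] throughout — that segment must be underlying.
So the underlying form is /-bu/, and voiced stops become voiceless after a vowel.

/-bu/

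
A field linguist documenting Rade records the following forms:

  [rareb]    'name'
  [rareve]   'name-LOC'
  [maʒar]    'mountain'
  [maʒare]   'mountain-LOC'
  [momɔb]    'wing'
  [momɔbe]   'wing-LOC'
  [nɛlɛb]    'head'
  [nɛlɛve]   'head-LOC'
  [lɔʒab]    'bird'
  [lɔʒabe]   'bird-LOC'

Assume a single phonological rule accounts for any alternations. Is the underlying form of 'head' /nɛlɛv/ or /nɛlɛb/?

'head' shows [b] ~ [v] at the end of the stem ([nɛlɛb] vs [nɛlɛve]).
The stem 'wing' ([momɔb], [momɔbe]) shows [b] unchanged in both environments, so [b] cannot be basic with [v] derived before the LOC suffix.
The alternation reflects word-final hardening: voiced fricatives become stops word-finally. /v/ is underlying.

/nɛlɛv/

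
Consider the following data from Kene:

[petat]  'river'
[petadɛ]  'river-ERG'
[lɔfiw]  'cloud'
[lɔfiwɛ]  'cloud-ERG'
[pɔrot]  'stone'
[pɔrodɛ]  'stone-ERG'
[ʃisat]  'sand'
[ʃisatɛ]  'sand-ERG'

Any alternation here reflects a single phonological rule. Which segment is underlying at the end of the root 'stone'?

The stem for 'stone' ends in [t] in [pɔrot] but [d] in [pɔrodɛ].
But 'sand' keeps [t] in both environments ([ʃisat], [ʃisatɛ]), so there is no rule changing /t/ to [d] before the ERG suffix.
So /d/ is underlying, and a rule of word-final obstruent devoicing — voiced obstruents become voiceless word-finally — gives [t].

/d/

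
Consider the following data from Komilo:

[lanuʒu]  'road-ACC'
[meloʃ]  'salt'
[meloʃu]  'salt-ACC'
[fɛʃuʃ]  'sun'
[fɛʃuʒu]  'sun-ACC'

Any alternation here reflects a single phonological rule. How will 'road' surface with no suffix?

The stem for 'sun' ends in [ʒ] in [fɛʃuʒu] but [ʃ] in [fɛʃuʃ].
The stem 'salt' ([meloʃu], [meloʃ]) shows [ʃ] unchanged in both environments, so [ʃ] cannot be basic with [ʒ] derived before the ACC suffix.
The underlying segment must be /ʒ/; voiced obstruents become voiceless word-finally, yielding [ʃ] there.
From [lanuʒu] the stem 'road' is /lanuʒ/; word-finally this yields [lanuʃ].

[lanuʃ]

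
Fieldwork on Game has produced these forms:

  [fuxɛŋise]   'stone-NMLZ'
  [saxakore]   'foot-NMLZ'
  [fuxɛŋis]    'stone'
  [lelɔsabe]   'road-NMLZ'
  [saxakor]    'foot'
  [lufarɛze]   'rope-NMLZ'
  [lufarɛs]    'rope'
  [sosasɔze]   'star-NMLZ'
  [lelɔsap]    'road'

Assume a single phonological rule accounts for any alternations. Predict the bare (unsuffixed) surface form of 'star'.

[sosasɔs]

'rope' shows [s] ~ [z] at the end of the stem ([lufarɛs] vs [lufarɛze]).
If /s/ were underlying and a rule turned it into [z] before the NMLZ suffix, 'stone' would also alternate; but it has [s] in both [fuxɛŋis] and [fuxɛŋise].
Therefore /z/ is basic and [s] is derived by word-final obstruent devoicing (voiced obstruents become voiceless word-finally).
The one attested form of 'star', [sosasɔze], shows underlying /sosasɔz/. Applying the same rule word-finally gives [sosasɔs].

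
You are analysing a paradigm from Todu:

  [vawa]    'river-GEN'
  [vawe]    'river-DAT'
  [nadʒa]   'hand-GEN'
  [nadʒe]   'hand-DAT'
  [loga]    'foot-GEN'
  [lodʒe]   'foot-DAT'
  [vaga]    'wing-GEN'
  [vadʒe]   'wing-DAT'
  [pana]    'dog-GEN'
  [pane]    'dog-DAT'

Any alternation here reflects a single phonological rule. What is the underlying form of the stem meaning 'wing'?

The stem for 'wing' ends in [g] in [vaga] but [dʒ] in [vadʒe].
The stem 'hand' ([nadʒa], [nadʒe]) shows [dʒ] unchanged in both environments, so [dʒ] cannot be basic with [g] derived before the GEN suffix.
The alternation reflects palatalization before a front vowel: /g/ becomes palato-alveolar [dʒ] before a front vowel. /g/ is underlying.

/vag/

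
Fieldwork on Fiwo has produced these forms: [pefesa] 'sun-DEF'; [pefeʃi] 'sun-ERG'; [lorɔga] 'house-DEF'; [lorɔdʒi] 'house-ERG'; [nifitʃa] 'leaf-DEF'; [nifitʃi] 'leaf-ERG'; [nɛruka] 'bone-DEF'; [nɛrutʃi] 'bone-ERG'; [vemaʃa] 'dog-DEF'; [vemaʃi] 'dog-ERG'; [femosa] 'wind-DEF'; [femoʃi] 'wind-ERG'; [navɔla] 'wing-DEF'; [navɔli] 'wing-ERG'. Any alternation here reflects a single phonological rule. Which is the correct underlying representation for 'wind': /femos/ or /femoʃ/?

In [femosa] and [femoʃi] the final segment of 'wind' alternates: [s] ~ [ʃ].
The stem 'dog' ([vemaʃa], [vemaʃi]) shows [ʃ] unchanged in both environments, so [ʃ] cannot be basic with [s] derived before the DEF suffix.
So /s/ is underlying, and a rule of palatalization before a front vowel — /k/, /g/ and /s/ become palato-alveolar [tʃ], [dʒ] and [ʃ] before a front vowel — gives [ʃ].

/femos/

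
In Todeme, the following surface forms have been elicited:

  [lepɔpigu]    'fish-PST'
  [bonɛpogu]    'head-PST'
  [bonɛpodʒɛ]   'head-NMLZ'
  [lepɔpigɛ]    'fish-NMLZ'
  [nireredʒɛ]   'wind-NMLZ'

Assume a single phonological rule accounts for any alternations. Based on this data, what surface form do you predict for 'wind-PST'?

In [bonɛpogu] and [bonɛpodʒɛ] the final segment of 'head' alternates: [g] ~ [dʒ].
Compare 'fish', with invariant [g] in [lepɔpigu] and [lepɔpigɛ]: an analysis with underlying /g/ and a rule producing [dʒ] before the NMLZ suffix would wrongly predict alternation here too.
The underlying segment must be /dʒ/; palato-alveolar /dʒ/ becomes [g] when no front vowel follows, yielding [g] there.
From [nireredʒɛ] the stem 'wind' is /nireredʒ/; when no front vowel follows this yields [nireregu].

[nireregu]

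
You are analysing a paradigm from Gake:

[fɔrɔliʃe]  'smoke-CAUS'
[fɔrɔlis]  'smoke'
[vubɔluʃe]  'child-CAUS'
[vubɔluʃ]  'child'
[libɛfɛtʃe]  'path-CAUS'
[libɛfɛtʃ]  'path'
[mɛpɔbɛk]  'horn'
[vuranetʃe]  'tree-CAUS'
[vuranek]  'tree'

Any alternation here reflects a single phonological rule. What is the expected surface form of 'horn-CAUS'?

In [vuranetʃe] and [vuranek] the final segment of 'tree' alternates: [tʃ] ~ [k].
The stem 'path' ([libɛfɛtʃe], [libɛfɛtʃ]) shows [tʃ] unchanged in both environments, so [tʃ] cannot be basic with [k] derived in isolation.
The underlying segment must be /k/; /k/ and /s/ become palato-alveolar [tʃ] and [ʃ] before a front vowel, yielding [tʃ] there.
From [mɛpɔbɛk] the stem 'horn' is /mɛpɔbɛk/; before a front vowel this yields [mɛpɔbɛtʃe].

[mɛpɔbɛtʃe]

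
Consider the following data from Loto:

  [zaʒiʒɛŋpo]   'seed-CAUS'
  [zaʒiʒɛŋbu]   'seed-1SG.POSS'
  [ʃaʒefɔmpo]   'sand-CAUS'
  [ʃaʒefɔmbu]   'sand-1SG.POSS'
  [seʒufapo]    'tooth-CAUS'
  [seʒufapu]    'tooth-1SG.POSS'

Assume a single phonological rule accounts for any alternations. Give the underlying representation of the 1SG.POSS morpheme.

The 1SG.POSS morpheme has two allomorphs, [-bu] and [-pu].
The CAUS suffix, which begins with [p], is invariant after every stem; so [p] is not altered by any rule here.
The 1SG.POSS suffix is therefore /-bu/ underlyingly, with post-vocalic devoicing: voiced stops become voiceless after a vowel.

/-bu/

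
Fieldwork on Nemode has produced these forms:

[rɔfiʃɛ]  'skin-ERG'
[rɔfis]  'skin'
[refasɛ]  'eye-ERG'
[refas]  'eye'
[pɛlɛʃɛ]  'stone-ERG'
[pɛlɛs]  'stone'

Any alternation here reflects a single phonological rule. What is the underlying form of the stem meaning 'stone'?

/pɛlɛʃ/

The stem for 'stone' ends in [ʃ] in [pɛlɛʃɛ] but [s] in [pɛlɛs].
But 'eye' keeps [s] in both environments ([refasɛ], [refas]), so there is no rule changing /s/ to [ʃ] before the ERG suffix.
The alternation reflects depalatalization: palato-alveolar /ʃ/ becomes [s] when no front vowel follows. /ʃ/ is underlying.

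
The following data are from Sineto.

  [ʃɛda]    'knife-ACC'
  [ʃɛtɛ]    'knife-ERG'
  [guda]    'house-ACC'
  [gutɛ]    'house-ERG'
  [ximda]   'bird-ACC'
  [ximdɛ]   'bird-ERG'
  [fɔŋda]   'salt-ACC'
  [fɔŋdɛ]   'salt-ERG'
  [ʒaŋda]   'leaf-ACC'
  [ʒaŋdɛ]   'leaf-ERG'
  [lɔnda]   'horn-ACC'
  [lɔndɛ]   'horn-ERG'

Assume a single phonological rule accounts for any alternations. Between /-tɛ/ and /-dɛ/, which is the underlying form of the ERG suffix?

The ERG suffix surfaces as [-dɛ] and [-tɛ], depending on the final segment of the stem.
The ACC suffix, which begins with [d], is invariant after every stem; so [d] is not altered by any rule here.
So the underlying form is /-tɛ/, and voiceless stops become voiced after a nasal.

/-tɛ/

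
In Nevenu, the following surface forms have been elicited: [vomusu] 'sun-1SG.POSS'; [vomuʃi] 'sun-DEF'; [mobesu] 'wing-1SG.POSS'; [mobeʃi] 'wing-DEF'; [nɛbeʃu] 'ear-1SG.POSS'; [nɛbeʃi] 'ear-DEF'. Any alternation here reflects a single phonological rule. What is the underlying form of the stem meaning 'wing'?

The stem for 'wing' ends in [s] in [mobesu] but [ʃ] in [mobeʃi].
But 'ear' keeps [ʃ] in both environments ([nɛbeʃu], [nɛbeʃi]), so there is no rule changing /ʃ/ to [s] before the 1SG.POSS suffix.
The underlying segment must be /s/; /s/ becomes palato-alveolar [ʃ] before a front vowel, yielding [ʃ] there.
Hence 'wing' is /mobes/ underlyingly.

/mobes/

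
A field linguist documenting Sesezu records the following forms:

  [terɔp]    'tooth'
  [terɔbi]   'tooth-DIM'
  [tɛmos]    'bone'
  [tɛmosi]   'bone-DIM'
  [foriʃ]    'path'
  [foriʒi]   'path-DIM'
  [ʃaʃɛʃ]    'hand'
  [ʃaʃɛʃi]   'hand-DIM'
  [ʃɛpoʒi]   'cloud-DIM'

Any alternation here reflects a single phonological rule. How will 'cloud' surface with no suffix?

[ʃɛpoʃ]

'path' shows [ʃ] ~ [ʒ] at the end of the stem ([foriʃ] vs [foriʒi]).
But 'hand' keeps [ʃ] in both environments ([ʃaʃɛʃ], [ʃaʃɛʃi]), so there is no rule changing /ʃ/ to [ʒ] before the DIM suffix.
Therefore /ʒ/ is basic and [ʃ] is derived by word-final obstruent devoicing (voiced obstruents become voiceless word-finally).
The one attested form of 'cloud', [ʃɛpoʒi], shows underlying /ʃɛpoʒ/. Applying the same rule word-finally gives [ʃɛpoʃ].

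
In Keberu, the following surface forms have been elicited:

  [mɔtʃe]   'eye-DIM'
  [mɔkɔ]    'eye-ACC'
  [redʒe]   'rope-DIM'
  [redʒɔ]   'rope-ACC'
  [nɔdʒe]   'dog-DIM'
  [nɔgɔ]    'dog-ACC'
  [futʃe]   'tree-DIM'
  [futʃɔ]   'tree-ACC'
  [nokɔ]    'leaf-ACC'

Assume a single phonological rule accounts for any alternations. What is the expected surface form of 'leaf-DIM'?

[notʃe]

'eye' shows [tʃ] ~ [k] at the end of the stem ([mɔtʃe] vs [mɔkɔ]).
If /tʃ/ were underlying and a rule turned it into [k] before the ACC suffix, 'tree' would also alternate; but it has [tʃ] in both [futʃe] and [futʃɔ].
The alternation reflects palatalization before a front vowel: /k/ and /g/ become palato-alveolar [tʃ] and [dʒ] before a front vowel. /k/ is underlying.
From [nokɔ] the stem 'leaf' is /nok/; before a front vowel this yields [notʃe].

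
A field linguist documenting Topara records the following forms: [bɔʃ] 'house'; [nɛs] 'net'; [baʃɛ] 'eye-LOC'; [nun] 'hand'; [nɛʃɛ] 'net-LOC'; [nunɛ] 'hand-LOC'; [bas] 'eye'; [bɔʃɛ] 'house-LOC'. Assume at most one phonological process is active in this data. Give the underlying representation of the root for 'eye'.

'eye' shows [ʃ] ~ [s] at the end of the stem ([baʃɛ] vs [bas]).
But 'house' keeps [ʃ] in both environments ([bɔʃɛ], [bɔʃ]), so there is no rule changing /ʃ/ to [s] in isolation.
The underlying segment must be /s/; /s/ becomes palato-alveolar [ʃ] before a front vowel, yielding [ʃ] there.
The underlying form of 'eye' is therefore /bas/.

/bas/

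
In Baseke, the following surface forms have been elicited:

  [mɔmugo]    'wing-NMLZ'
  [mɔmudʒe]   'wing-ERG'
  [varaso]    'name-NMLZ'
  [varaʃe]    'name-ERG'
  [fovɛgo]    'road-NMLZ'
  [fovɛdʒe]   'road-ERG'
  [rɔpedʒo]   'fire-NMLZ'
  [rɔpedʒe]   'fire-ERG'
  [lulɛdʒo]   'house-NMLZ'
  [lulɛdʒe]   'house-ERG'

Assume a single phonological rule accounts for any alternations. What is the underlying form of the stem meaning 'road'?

In [fovɛgo] and [fovɛdʒe] the final segment of 'road' alternates: [g] ~ [dʒ].
If /dʒ/ were underlying and a rule turned it into [g] before the NMLZ suffix, 'fire' would also alternate; but it has [dʒ] in both [rɔpedʒo] and [rɔpedʒe].
Therefore /g/ is basic and [dʒ] is derived by palatalization before a front vowel (/g/ and /s/ become palato-alveolar [dʒ] and [ʃ] before a front vowel).
The underlying form of 'road' is therefore /fovɛg/.

/fovɛg/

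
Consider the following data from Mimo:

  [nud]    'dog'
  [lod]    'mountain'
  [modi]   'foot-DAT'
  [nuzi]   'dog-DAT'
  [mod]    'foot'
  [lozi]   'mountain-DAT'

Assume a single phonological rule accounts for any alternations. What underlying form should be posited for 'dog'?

The root 'dog' surfaces as [nud] and [nuzi], with a stem-final [d] ~ [z] alternation.
Compare 'foot', with invariant [d] in [mod] and [modi]: an analysis with underlying /d/ and a rule producing [z] before the DAT suffix would wrongly predict alternation here too.
So /z/ is underlying, and a rule of word-final hardening — voiced fricatives become stops word-finally — gives [d].
The underlying form of 'dog' is therefore /nuz/.

/nuz/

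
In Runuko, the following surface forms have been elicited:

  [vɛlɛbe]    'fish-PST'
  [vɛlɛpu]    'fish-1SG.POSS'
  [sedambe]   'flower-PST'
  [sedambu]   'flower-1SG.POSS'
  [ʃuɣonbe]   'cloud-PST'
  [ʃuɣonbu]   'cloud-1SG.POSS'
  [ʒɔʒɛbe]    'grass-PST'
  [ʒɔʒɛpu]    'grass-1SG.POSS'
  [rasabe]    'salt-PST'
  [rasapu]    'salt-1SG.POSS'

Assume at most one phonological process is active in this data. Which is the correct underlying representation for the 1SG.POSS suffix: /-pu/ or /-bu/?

The 1SG.POSS suffix surfaces as [-bu] and [-pu], depending on the final segment of the stem.
The PST suffix, which begins with [b], is invariant after every stem; so [b] is not altered by any rule here.
The 1SG.POSS suffix is therefore /-pu/ underlyingly, with post-nasal voicing: voiceless stops become voiced after a nasal.

/-pu/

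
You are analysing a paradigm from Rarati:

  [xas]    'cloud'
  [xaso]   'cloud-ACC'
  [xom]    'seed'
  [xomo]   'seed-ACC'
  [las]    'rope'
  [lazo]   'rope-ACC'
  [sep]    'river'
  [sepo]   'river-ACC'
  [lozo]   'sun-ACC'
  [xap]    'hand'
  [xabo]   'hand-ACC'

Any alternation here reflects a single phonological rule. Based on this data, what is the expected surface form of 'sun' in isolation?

[los]

The root 'rope' surfaces as [las] and [lazo], with a stem-final [s] ~ [z] alternation.
But 'cloud' keeps [s] in both environments ([xas], [xaso]), so there is no rule changing /s/ to [z] before the ACC suffix.
Therefore /z/ is basic and [s] is derived by word-final obstruent devoicing (voiced obstruents become voiceless word-finally).
From [lozo] the stem 'sun' is /loz/; word-finally this yields [los].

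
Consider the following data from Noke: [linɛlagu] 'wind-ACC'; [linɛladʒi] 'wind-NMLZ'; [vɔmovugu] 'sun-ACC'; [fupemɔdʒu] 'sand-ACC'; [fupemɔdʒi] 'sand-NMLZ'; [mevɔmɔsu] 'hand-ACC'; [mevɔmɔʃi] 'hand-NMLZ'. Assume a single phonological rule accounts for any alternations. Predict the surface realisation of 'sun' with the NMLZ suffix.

[vɔmovudʒi]

The root 'wind' surfaces as [linɛlagu] and [linɛladʒi], with a stem-final [g] ~ [dʒ] alternation.
The stem 'sand' ([fupemɔdʒu], [fupemɔdʒi]) shows [dʒ] unchanged in both environments, so [dʒ] cannot be basic with [g] derived before the ACC suffix.
Therefore /g/ is basic and [dʒ] is derived by palatalization before a front vowel (/g/ and /s/ become palato-alveolar [dʒ] and [ʃ] before a front vowel).
The one attested form of 'sun', [vɔmovugu], shows underlying /vɔmovug/. Applying the same rule before a front vowel gives [vɔmovudʒi].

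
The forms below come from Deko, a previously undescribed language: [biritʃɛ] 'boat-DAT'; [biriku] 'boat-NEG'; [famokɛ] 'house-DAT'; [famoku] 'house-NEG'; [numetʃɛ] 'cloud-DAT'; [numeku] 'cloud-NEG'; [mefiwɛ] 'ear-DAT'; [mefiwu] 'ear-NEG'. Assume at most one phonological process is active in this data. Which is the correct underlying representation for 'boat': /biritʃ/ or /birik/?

/biritʃ/

In [biritʃɛ] and [biriku] the final segment of 'boat' alternates: [tʃ] ~ [k].
Compare 'house', with invariant [k] in [famokɛ] and [famoku]: an analysis with underlying /k/ and a rule producing [tʃ] before the DAT suffix would wrongly predict alternation here too.
Therefore /tʃ/ is basic and [k] is derived by depalatalization (palato-alveolar /tʃ/ becomes [k] when no front vowel follows).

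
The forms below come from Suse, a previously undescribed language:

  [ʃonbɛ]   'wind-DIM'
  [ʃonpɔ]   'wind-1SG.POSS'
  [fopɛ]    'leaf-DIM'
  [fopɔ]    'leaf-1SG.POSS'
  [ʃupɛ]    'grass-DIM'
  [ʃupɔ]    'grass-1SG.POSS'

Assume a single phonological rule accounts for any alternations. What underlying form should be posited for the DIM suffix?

The DIM morpheme has two allomorphs, [-bɛ] and [-pɛ].
The 1SG.POSS suffix, which begins with [p], is invariant after every stem; so [p] is not altered by any rule here.
So the underlying form is /-bɛ/, and voiced stops become voiceless after a vowel.

/-bɛ/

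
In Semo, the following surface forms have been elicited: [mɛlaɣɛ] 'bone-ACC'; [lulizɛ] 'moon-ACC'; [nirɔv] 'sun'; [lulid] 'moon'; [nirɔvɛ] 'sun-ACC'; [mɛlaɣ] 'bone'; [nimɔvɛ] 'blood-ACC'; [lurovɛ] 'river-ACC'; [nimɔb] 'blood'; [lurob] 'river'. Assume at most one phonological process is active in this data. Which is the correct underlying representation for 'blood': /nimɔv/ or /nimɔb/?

/nimɔb/

In [nimɔvɛ] and [nimɔb] the final segment of 'blood' alternates: [v] ~ [b].
If /v/ were underlying and a rule turned it into [b] in isolation, 'sun' would also alternate; but it has [v] in both [nirɔvɛ] and [nirɔv].
The underlying segment must be /b/; voiced stops become fricatives between vowels, yielding [v] there.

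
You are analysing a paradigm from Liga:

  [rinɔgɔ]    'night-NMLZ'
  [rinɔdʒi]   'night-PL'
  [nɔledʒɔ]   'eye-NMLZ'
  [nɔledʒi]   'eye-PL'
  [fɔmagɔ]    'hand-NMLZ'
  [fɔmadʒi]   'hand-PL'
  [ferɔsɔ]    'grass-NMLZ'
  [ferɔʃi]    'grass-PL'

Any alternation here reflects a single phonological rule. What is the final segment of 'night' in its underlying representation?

/g/

The stem for 'night' ends in [g] in [rinɔgɔ] but [dʒ] in [rinɔdʒi].
The stem 'eye' ([nɔledʒɔ], [nɔledʒi]) shows [dʒ] unchanged in both environments, so [dʒ] cannot be basic with [g] derived before the NMLZ suffix.
Therefore /g/ is basic and [dʒ] is derived by palatalization before a front vowel (/g/ and /s/ become palato-alveolar [dʒ] and [ʃ] before a front vowel).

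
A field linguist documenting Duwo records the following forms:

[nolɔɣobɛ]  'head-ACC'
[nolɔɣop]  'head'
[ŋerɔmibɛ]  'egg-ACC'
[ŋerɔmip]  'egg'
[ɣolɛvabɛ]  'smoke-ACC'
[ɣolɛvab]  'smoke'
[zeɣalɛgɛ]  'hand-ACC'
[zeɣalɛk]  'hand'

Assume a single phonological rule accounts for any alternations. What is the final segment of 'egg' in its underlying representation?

/p/

The root 'egg' surfaces as [ŋerɔmibɛ] and [ŋerɔmip], with a stem-final [b] ~ [p] alternation.
If /b/ were underlying and a rule turned it into [p] in isolation, 'smoke' would also alternate; but it has [b] in both [ɣolɛvabɛ] and [ɣolɛvab].
The alternation reflects intervocalic voicing: voiceless stops become voiced between vowels. /p/ is underlying.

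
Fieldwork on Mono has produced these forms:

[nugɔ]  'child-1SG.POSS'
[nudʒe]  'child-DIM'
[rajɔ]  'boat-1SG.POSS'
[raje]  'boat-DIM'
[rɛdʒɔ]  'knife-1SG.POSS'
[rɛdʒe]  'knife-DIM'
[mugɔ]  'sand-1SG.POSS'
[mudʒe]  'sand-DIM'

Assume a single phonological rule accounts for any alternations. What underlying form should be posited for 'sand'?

The root 'sand' surfaces as [mugɔ] and [mudʒe], with a stem-final [g] ~ [dʒ] alternation.
But 'knife' keeps [dʒ] in both environments ([rɛdʒɔ], [rɛdʒe]), so there is no rule changing /dʒ/ to [g] before the 1SG.POSS suffix.
The underlying segment must be /g/; /g/ becomes palato-alveolar [dʒ] before a front vowel, yielding [dʒ] there.

/mug/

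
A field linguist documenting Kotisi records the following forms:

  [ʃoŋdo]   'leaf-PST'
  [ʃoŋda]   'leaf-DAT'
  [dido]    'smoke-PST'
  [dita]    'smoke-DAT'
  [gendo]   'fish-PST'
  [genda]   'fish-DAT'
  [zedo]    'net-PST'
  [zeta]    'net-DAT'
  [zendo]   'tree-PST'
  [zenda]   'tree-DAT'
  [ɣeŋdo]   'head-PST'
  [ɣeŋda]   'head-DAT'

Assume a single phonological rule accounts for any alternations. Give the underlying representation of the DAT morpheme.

/-ta/

The DAT morpheme has two allomorphs, [-da] and [-ta].
By contrast the PST suffix keeps its initial [d] throughout — that segment must be underlying.
So the underlying form is /-ta/, and voiceless stops become voiced after a nasal.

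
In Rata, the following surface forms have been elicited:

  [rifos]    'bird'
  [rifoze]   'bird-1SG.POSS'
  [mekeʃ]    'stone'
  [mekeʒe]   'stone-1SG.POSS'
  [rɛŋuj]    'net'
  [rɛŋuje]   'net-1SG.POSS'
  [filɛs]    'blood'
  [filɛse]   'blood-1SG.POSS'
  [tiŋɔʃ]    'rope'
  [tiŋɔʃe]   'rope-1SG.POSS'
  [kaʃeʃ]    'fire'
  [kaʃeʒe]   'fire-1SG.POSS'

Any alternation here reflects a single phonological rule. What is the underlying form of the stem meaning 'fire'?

/kaʃeʒ/

In [kaʃeʃ] and [kaʃeʒe] the final segment of 'fire' alternates: [ʃ] ~ [ʒ].
The stem 'rope' ([tiŋɔʃ], [tiŋɔʃe]) shows [ʃ] unchanged in both environments, so [ʃ] cannot be basic with [ʒ] derived before the 1SG.POSS suffix.
Therefore /ʒ/ is basic and [ʃ] is derived by word-final obstruent devoicing (voiced obstruents become voiceless word-finally).
The underlying form of 'fire' is therefore /kaʃeʒ/.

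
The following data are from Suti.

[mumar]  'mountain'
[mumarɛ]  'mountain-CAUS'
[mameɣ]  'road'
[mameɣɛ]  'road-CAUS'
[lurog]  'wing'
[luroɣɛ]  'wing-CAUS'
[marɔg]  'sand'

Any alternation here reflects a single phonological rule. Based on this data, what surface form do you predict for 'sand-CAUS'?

[marɔɣɛ]

In [lurog] and [luroɣɛ] the final segment of 'wing' alternates: [g] ~ [ɣ].
If /ɣ/ were underlying and a rule turned it into [g] in isolation, 'road' would also alternate; but it has [ɣ] in both [mameɣ] and [mameɣɛ].
The alternation reflects intervocalic spirantization: voiced stops become fricatives between vowels. /g/ is underlying.
From [marɔg] the stem 'sand' is /marɔg/; between vowels this yields [marɔɣɛ].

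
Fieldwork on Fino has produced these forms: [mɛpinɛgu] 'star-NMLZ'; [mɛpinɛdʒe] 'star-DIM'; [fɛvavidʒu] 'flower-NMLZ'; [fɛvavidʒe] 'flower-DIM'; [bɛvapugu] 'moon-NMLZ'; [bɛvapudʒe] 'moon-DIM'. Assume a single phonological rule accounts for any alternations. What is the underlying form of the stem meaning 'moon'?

'moon' shows [g] ~ [dʒ] at the end of the stem ([bɛvapugu] vs [bɛvapudʒe]).
But 'flower' keeps [dʒ] in both environments ([fɛvavidʒu], [fɛvavidʒe]), so there is no rule changing /dʒ/ to [g] before the NMLZ suffix.
Therefore /g/ is basic and [dʒ] is derived by palatalization before a front vowel (/g/ becomes palato-alveolar [dʒ] before a front vowel).
Hence 'moon' is /bɛvapug/ underlyingly.

/bɛvapug/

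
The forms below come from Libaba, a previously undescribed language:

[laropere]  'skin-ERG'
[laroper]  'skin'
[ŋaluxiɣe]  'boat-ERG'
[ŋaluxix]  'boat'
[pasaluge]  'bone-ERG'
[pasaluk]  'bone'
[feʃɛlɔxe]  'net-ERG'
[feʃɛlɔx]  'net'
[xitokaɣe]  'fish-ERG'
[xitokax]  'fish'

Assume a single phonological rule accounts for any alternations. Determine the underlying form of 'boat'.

/ŋaluxiɣ/

The stem for 'boat' ends in [ɣ] in [ŋaluxiɣe] but [x] in [ŋaluxix].
The stem 'net' ([feʃɛlɔxe], [feʃɛlɔx]) shows [x] unchanged in both environments, so [x] cannot be basic with [ɣ] derived before the ERG suffix.
The underlying segment must be /ɣ/; voiced obstruents become voiceless word-finally, yielding [x] there.
So 'boat' = /ŋaluxiɣ/.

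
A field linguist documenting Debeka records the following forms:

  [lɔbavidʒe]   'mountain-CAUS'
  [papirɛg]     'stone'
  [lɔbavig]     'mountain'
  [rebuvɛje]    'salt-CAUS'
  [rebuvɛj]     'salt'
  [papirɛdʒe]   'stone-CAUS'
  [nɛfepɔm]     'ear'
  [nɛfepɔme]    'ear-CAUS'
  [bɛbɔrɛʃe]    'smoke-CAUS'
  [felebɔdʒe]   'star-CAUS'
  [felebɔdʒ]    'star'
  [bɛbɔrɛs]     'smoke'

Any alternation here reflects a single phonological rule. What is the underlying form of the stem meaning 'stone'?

The root 'stone' surfaces as [papirɛg] and [papirɛdʒe], with a stem-final [g] ~ [dʒ] alternation.
But 'star' keeps [dʒ] in both environments ([felebɔdʒ], [felebɔdʒe]), so there is no rule changing /dʒ/ to [g] in isolation.
The underlying segment must be /g/; /g/ and /s/ become palato-alveolar [dʒ] and [ʃ] before a front vowel, yielding [dʒ] there.

/papirɛg/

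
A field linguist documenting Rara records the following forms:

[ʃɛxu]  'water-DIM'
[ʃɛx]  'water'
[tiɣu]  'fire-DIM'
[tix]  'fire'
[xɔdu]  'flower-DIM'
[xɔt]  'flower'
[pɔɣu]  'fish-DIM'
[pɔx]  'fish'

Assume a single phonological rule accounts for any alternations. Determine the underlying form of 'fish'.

/pɔɣ/

The stem for 'fish' ends in [ɣ] in [pɔɣu] but [x] in [pɔx].
The stem 'water' ([ʃɛxu], [ʃɛx]) shows [x] unchanged in both environments, so [x] cannot be basic with [ɣ] derived before the DIM suffix.
So /ɣ/ is underlying, and a rule of word-final obstruent devoicing — voiced obstruents become voiceless word-finally — gives [x].
So 'fish' = /pɔɣ/.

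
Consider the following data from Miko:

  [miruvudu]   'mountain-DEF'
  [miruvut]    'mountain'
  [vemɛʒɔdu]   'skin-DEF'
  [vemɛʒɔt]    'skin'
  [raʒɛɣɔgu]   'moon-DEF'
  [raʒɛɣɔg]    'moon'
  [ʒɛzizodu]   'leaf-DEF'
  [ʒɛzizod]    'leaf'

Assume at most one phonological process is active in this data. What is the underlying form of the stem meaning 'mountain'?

/miruvut/

In [miruvudu] and [miruvut] the final segment of 'mountain' alternates: [d] ~ [t].
The stem 'leaf' ([ʒɛzizodu], [ʒɛzizod]) shows [d] unchanged in both environments, so [d] cannot be basic with [t] derived in isolation.
The underlying segment must be /t/; voiceless stops become voiced between vowels, yielding [d] there.
The underlying form of 'mountain' is therefore /miruvut/.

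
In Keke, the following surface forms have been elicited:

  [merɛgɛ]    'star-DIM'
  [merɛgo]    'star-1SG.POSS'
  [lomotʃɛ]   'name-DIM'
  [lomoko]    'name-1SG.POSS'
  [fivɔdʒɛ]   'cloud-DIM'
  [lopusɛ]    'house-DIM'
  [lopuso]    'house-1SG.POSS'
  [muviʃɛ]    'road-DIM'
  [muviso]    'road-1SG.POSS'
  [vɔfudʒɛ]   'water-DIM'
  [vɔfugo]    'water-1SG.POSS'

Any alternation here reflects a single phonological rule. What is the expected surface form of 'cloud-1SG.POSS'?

[fivɔgo]

The root 'water' surfaces as [vɔfudʒɛ] and [vɔfugo], with a stem-final [dʒ] ~ [g] alternation.
But 'star' keeps [g] in both environments ([merɛgɛ], [merɛgo]), so there is no rule changing /g/ to [dʒ] before the DIM suffix.
So /dʒ/ is underlying, and a rule of depalatalization — palato-alveolar /tʃ/, /dʒ/ and /ʃ/ become [k], [g] and [s] when no front vowel follows — gives [g].
From [fivɔdʒɛ] the stem 'cloud' is /fivɔdʒ/; when no front vowel follows this yields [fivɔgo].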